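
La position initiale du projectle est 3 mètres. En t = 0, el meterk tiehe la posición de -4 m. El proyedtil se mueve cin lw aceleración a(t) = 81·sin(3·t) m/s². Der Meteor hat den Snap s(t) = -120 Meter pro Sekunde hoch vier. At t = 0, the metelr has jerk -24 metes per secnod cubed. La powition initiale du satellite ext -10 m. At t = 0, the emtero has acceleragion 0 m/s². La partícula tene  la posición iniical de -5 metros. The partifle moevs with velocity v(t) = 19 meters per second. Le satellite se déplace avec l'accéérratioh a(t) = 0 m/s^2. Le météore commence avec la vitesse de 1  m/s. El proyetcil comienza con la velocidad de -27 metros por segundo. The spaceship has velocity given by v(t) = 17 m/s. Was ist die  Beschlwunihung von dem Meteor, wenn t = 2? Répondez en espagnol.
Partiendo del snap s(t) = -120, tomamos 2 antiderivadas. La integral del snap, con j(0) = -24, da la sacudida: j(t) = -120·t - 24. La antiderivada de la sacudida, con a(0) = 0, da la aceleración: a(t) = 12·t·(-5·t - 2). Usando a(t) = 12·t·(-5·t - 2) y sustituyendo t = 2, encontramos a = -288.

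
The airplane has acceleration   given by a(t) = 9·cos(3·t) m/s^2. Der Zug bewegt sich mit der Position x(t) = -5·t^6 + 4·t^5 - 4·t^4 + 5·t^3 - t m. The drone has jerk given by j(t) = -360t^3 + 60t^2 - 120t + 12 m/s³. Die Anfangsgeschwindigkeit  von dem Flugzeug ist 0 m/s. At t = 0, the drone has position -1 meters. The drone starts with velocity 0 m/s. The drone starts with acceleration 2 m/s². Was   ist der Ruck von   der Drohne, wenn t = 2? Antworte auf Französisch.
De l'équation du jerk j(t) = -360·t^3 + 60·t^2 - 120·t + 12, nous substituons t = 2 pour obtenir j = -2868.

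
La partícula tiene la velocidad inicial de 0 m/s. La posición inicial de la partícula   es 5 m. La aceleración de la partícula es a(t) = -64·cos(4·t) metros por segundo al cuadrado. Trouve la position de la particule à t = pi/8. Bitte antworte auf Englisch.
To solve this, we need to take 2 integrals of our acceleration equation a(t) = -64·cos(4·t). The integral of acceleration, with v(0) = 0, gives velocity: v(t) = -16·sin(4·t). The antiderivative of velocity is position. Using x(0) = 5, we get x(t) = 4·cos(4·t) + 1. From the given position equation x(t) = 4·cos(4·t) + 1, we substitute t = pi/8 to get x = 1.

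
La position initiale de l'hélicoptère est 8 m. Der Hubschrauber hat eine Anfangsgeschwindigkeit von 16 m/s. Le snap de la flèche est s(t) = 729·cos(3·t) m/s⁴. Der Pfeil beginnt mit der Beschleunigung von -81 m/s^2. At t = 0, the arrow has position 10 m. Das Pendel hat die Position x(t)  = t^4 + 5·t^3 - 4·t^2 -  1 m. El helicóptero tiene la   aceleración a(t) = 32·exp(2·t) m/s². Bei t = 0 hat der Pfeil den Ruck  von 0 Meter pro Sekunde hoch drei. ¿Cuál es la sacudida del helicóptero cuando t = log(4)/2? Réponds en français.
Nous devons dériver notre équation de l'accélération a(t) = 32·exp(2·t) 1 fois. La dérivée de l'accélération donne le jerk: j(t) = 64·exp(2·t). Nous avons le jerk j(t) = 64·exp(2·t). En substituant t = log(4)/2: j(log(4)/2) = 256.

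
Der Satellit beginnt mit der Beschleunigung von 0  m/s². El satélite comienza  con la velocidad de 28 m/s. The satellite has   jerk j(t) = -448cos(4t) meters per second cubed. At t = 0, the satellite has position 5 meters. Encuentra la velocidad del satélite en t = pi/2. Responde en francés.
Pour résoudre ceci, nous devons prendre 2 primitives de notre équation du jerk j(t) = -448·cos(4·t). En intégrant le jerk et en utilisant la condition initiale a(0) = 0, nous obtenons a(t) = -112·sin(4·t). La primitive de l'accélération est la vitesse. En utilisant v(0) = 28, nous obtenons v(t) = 28·cos(4·t). En utilisant v(t) = 28·cos(4·t) et en substituant t = pi/2, nous trouvons v = 28.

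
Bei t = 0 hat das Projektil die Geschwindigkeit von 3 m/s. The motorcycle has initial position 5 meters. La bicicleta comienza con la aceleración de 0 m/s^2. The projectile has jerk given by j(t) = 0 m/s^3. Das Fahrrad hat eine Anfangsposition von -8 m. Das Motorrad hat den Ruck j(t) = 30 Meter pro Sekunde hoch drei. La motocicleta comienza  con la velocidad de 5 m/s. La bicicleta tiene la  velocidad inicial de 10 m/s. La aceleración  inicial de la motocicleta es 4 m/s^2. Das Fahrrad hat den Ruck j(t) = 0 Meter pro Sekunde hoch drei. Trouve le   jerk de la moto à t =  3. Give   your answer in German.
Aus der Gleichung für den Ruck j(t) = 30, setzen wir t = 3 ein und erhalten j = 30.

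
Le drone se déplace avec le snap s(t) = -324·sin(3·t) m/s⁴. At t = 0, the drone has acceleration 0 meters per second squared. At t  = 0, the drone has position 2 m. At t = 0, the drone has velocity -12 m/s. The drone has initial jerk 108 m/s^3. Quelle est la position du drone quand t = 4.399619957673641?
Nous devons intégrer notre équation du snap s(t) = -324·sin(3·t) 4 fois. En intégrant le snap et en utilisant la condition initiale j(0) = 108, nous obtenons j(t) = 108·cos(3·t). En prenant ∫j(t)dt et en appliquant a(0) = 0, nous trouvons a(t) = 36·sin(3·t). L'intégrale de l'accélération est la vitesse. En utilisant v(0) = -12, nous obtenons v(t) = -12·cos(3·t). La primitive de la vitesse, avec x(0) = 2, donne la position: x(t) = 2 - 4·sin(3·t). Nous avons la position x(t) = 2 - 4·sin(3·t). En substituant t = 4.399619957673641: x(4.399619957673641) = -0.364617280196529.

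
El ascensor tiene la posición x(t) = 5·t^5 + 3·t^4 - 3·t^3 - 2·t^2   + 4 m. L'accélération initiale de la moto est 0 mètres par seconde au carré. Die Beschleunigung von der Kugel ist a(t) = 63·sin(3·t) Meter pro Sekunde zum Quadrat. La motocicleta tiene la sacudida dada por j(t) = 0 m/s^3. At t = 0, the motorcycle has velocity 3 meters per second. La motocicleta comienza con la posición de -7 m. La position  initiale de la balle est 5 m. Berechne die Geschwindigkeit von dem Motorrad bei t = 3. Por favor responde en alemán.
Ausgehend von dem Ruck j(t) = 0, nehmen wir 2 Stammfunktionen. Das Integral von dem Ruck, mit a(0) = 0, ergibt die Beschleunigung: a(t) = 0. Das Integral von der Beschleunigung ist die Geschwindigkeit. Mit v(0) = 3 erhalten wir v(t) = 3. Wir haben die Geschwindigkeit v(t) = 3. Durch Einsetzen von t = 3: v(3) = 3.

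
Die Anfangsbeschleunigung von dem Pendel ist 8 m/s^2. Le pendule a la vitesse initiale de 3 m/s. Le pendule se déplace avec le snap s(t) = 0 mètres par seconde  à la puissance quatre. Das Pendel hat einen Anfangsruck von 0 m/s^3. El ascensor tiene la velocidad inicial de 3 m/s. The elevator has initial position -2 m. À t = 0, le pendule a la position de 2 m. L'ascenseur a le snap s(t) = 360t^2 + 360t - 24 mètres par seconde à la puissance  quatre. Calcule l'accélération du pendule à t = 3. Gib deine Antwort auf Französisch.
En partant du snap s(t) = 0, nous prenons 2 intégrales. L'intégrale du snap est le jerk. En utilisant j(0) = 0, nous obtenons j(t) = 0. L'intégrale du jerk est l'accélération. En utilisant a(0) = 8, nous obtenons a(t) = 8. Nous avons l'accélération a(t) = 8. En substituant t = 3: a(3) = 8.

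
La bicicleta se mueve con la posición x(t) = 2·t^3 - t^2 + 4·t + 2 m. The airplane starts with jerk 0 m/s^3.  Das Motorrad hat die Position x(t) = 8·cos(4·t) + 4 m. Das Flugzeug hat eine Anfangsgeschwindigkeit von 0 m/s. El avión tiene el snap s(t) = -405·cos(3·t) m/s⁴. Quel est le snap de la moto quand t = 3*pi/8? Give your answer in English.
We must differentiate our position equation x(t) = 8·cos(4·t) + 4 4 times. Taking d/dt of x(t), we find v(t) = -32·sin(4·t). The derivative of velocity gives acceleration: a(t) = -128·cos(4·t). Taking d/dt of a(t), we find j(t) = 512·sin(4·t). Taking d/dt of j(t), we find s(t) = 2048·cos(4·t). From the given snap equation s(t) = 2048·cos(4·t), we substitute t = 3*pi/8 to get s = 0.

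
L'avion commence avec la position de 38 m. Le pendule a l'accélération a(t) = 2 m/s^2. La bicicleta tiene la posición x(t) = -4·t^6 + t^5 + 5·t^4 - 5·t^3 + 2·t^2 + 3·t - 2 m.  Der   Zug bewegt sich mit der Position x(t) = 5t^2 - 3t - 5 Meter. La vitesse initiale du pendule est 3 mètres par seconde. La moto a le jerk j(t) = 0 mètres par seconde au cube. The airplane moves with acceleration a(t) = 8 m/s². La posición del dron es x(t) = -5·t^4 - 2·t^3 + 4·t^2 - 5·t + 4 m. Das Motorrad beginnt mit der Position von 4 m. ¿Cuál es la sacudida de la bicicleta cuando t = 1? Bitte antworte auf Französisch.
En partant de la position x(t) = -4·t^6 + t^5 + 5·t^4 - 5·t^3 + 2·t^2 + 3·t - 2, nous prenons 3 dérivées. En prenant d/dt de x(t), nous trouvons v(t) = -24·t^5 + 5·t^4 + 20·t^3 - 15·t^2 + 4·t + 3. La dérivée de la vitesse donne l'accélération: a(t) = -120·t^4 + 20·t^3 + 60·t^2 - 30·t + 4. En prenant d/dt de a(t), nous trouvons j(t) = -480·t^3 + 60·t^2 + 120·t - 30. En utilisant j(t) = -480·t^3 + 60·t^2 + 120·t - 30 et en substituant t = 1, nous trouvons j = -330.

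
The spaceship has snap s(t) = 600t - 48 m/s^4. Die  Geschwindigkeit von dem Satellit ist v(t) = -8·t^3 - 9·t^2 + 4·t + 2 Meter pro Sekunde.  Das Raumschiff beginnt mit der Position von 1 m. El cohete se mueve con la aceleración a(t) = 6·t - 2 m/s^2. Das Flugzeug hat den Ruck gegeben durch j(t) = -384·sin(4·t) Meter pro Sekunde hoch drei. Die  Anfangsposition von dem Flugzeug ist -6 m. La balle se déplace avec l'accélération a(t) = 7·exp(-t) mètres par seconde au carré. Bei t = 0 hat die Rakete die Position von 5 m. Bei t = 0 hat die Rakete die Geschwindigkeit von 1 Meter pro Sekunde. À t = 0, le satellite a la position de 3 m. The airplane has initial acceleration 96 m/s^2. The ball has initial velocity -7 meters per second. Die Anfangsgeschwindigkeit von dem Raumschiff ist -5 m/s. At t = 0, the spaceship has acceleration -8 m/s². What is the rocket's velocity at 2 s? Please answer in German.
Ausgehend von der Beschleunigung a(t) = 6·t - 2, nehmen wir 1 Stammfunktion. Durch Integration von der Beschleunigung und Verwendung der Anfangsbedingung v(0) = 1, erhalten wir v(t) = 3·t^2 - 2·t + 1. Aus der Gleichung für die Geschwindigkeit v(t) = 3·t^2 - 2·t + 1, setzen wir t = 2 ein und erhalten v = 9.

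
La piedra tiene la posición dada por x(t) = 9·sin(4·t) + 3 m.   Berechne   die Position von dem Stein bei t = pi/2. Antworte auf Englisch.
Using x(t) = 9·sin(4·t) + 3 and substituting t = pi/2, we find x = 3.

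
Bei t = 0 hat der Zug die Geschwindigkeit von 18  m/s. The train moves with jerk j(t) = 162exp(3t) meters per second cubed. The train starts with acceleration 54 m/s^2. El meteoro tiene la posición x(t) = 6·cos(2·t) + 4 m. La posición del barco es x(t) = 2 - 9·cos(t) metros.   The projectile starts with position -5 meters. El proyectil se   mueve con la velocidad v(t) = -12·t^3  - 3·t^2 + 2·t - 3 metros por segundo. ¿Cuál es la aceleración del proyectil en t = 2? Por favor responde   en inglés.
Starting from velocity v(t) = -12·t^3 - 3·t^2 + 2·t - 3, we take 1 derivative. The derivative of velocity gives acceleration: a(t) = -36·t^2 - 6·t + 2. From the given acceleration equation a(t) = -36·t^2 - 6·t + 2, we substitute t = 2 to get a = -154.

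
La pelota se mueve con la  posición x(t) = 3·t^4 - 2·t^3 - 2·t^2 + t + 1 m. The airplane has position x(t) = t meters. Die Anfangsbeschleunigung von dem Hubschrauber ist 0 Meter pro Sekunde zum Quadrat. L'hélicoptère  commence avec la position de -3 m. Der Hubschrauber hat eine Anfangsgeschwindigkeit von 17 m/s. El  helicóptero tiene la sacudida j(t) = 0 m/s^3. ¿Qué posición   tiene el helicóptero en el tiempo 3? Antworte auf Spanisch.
Debemos encontrar la antiderivada de nuestra ecuación de la sacudida j(t) = 0 3 veces. Integrando la sacudida y usando la condición inicial a(0) = 0, obtenemos a(t) = 0. La integral de la aceleración es la velocidad. Usando v(0) = 17, obtenemos v(t) = 17. Integrando la velocidad y usando la condición inicial x(0) = -3, obtenemos x(t) = 17·t - 3. Tenemos la posición x(t) = 17·t - 3. Sustituyendo t = 3: x(3) = 48.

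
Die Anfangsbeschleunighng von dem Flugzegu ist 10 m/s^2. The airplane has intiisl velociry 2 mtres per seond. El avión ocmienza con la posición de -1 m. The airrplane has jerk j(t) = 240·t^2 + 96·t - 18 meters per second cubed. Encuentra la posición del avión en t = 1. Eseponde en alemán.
Wir müssen unsere Gleichung für den Ruck j(t) = 240·t^2 + 96·t - 18 3-mal integrieren. Mit ∫j(t)dt und Anwendung von a(0) = 10, finden wir a(t) = 80·t^3 + 48·t^2 - 18·t + 10. Durch Integration von der Beschleunigung und Verwendung der Anfangsbedingung v(0) = 2, erhalten wir v(t) = 20·t^4 + 16·t^3 - 9·t^2 + 10·t + 2. Mit ∫v(t)dt und Anwendung von x(0) = -1, finden wir x(t) = 4·t^5 + 4·t^4 - 3·t^3 + 5·t^2 + 2·t - 1. Aus der Gleichung für die Position x(t) = 4·t^5 + 4·t^4 - 3·t^3 + 5·t^2 + 2·t - 1, setzen wir t = 1 ein und erhalten x = 11.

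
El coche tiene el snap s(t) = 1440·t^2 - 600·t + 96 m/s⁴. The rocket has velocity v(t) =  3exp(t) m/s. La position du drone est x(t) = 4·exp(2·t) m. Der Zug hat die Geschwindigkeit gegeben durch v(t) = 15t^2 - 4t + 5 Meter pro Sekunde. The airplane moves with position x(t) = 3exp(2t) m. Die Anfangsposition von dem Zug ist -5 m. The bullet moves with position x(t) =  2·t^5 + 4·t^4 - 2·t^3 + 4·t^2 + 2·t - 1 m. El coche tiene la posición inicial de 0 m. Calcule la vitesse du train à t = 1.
En utilisant v(t) = 15·t^2 - 4·t + 5 et en substituant t = 1, nous trouvons v = 16.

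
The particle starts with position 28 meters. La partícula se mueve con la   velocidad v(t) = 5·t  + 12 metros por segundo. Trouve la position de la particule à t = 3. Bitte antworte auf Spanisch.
Partiendo de la velocidad v(t) = 5·t + 12, tomamos 1 antiderivada. Tomando ∫v(t)dt y aplicando x(0) = 28, encontramos x(t) = 5·t^2/2 + 12·t + 28. Usando x(t) = 5·t^2/2 + 12·t + 28 y sustituyendo t = 3, encontramos x = 173/2.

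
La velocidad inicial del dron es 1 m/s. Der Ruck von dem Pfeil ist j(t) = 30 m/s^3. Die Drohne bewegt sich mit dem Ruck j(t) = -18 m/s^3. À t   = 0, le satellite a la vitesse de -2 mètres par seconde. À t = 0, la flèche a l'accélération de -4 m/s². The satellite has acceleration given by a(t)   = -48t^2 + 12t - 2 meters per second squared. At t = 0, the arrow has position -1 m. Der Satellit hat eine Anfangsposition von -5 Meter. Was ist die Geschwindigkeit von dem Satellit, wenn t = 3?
Um dies zu lösen, müssen wir 1 Stammfunktion unserer Gleichung für die Beschleunigung a(t) = -48·t^2 + 12·t - 2 finden. Die Stammfunktion von der Beschleunigung, mit v(0) = -2, ergibt die Geschwindigkeit: v(t) = -16·t^3 + 6·t^2 - 2·t - 2. Mit v(t) = -16·t^3 + 6·t^2 - 2·t - 2 und Einsetzen von t = 3, finden wir v = -386.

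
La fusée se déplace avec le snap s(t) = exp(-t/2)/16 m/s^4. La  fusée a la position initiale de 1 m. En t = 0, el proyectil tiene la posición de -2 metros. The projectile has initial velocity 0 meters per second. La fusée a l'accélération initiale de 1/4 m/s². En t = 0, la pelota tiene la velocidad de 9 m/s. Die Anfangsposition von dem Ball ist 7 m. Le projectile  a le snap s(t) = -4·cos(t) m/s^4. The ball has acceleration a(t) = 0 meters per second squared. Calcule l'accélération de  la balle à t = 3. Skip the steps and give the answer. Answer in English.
At t = 3, a = 0.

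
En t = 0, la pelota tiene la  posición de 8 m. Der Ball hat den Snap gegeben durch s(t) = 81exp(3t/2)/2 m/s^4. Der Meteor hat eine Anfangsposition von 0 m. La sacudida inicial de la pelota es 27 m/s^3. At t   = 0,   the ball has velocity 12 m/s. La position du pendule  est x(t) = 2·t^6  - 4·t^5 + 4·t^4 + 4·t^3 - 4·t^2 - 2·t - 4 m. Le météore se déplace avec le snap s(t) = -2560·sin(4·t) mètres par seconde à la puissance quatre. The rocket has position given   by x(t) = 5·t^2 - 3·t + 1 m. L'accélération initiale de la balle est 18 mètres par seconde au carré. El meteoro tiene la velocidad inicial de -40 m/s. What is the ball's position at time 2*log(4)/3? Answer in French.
En partant du snap s(t) = 81·exp(3·t/2)/2, nous prenons 4 intégrales. La primitive du snap est le jerk. En utilisant j(0) = 27, nous obtenons j(t) = 27·exp(3·t/2). En prenant ∫j(t)dt et en appliquant a(0) = 18, nous trouvons a(t) = 18·exp(3·t/2). La primitive de l'accélération, avec v(0) = 12, donne la vitesse: v(t) = 12·exp(3·t/2). En prenant ∫v(t)dt et en appliquant x(0) = 8, nous trouvons x(t) = 8·exp(3·t/2). De l'équation de la position x(t) = 8·exp(3·t/2), nous substituons t = 2*log(4)/3 pour obtenir x = 32.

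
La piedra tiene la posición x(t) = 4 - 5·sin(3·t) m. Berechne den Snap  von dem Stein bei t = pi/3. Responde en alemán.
Um dies zu lösen, müssen wir 4 Ableitungen unserer Gleichung für die Position x(t) = 4 - 5·sin(3·t) nehmen. Die Ableitung von der Position ergibt die Geschwindigkeit: v(t) = -15·cos(3·t). Durch Ableiten von der Geschwindigkeit erhalten wir die Beschleunigung: a(t) = 45·sin(3·t). Durch Ableiten von der Beschleunigung erhalten wir den Ruck: j(t) = 135·cos(3·t). Durch Ableiten von dem Ruck erhalten wir den Snap: s(t) = -405·sin(3·t). Mit s(t) = -405·sin(3·t) und Einsetzen von t = pi/3, finden wir s = 0.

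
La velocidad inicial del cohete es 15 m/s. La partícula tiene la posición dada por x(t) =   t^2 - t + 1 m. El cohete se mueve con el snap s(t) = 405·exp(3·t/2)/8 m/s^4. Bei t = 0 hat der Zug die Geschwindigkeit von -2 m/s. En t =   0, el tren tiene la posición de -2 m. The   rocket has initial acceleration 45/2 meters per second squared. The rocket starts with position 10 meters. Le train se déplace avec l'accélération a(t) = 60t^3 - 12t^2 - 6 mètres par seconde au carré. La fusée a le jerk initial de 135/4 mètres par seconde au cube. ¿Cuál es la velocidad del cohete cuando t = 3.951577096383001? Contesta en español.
Necesitamos integrar nuestra ecuación del snap s(t) = 405·exp(3·t/2)/8 3 veces. Integrando el snap y usando la condición inicial j(0) = 135/4, obtenemos j(t) = 135·exp(3·t/2)/4. Integrando la sacudida y usando la condición inicial a(0) = 45/2, obtenemos a(t) = 45·exp(3·t/2)/2. Integrando la aceleración y usando la condición inicial v(0) = 15, obtenemos v(t) = 15·exp(3·t/2). Tenemos la velocidad v(t) = 15·exp(3·t/2). Sustituyendo t = 3.951577096383001: v(3.951577096383001) = 5627.47339828412.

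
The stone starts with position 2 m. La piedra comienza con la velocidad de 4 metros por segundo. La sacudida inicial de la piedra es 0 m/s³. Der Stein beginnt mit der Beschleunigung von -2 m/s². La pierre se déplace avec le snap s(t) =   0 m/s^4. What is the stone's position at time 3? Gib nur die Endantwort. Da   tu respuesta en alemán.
x(3) = 5.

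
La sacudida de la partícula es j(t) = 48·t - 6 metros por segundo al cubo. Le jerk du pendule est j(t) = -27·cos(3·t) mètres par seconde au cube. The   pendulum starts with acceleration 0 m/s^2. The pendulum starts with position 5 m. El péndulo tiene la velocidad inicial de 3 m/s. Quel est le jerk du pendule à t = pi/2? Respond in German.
Mit j(t) = -27·cos(3·t) und Einsetzen von t = pi/2, finden wir j = 0.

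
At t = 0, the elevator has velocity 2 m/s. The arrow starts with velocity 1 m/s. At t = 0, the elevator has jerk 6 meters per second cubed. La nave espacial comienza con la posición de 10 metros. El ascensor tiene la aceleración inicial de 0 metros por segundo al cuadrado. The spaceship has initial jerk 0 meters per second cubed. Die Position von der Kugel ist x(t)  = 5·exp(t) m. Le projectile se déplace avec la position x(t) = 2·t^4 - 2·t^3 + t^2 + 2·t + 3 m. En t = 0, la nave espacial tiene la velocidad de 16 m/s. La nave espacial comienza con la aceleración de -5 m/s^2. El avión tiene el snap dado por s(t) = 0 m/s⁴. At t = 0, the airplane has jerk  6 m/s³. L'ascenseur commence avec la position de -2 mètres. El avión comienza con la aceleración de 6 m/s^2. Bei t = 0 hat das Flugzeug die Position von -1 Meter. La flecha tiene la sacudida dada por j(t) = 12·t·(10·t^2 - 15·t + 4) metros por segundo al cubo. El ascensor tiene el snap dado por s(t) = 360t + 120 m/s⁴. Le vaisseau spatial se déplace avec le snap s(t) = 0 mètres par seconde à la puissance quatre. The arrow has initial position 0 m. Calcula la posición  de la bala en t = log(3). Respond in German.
Mit x(t) = 5·exp(t) und Einsetzen von t = log(3), finden wir x = 15.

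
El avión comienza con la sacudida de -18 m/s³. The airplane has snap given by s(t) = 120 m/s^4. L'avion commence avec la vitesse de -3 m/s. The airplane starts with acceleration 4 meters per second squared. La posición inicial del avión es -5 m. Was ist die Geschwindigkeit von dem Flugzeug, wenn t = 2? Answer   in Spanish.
Partiendo del snap s(t) = 120, tomamos 3 antiderivadas. La antiderivada del snap, con j(0) = -18, da la sacudida: j(t) = 120·t - 18. Tomando ∫j(t)dt y aplicando a(0) = 4, encontramos a(t) = 60·t^2 - 18·t + 4. Integrando la aceleración y usando la condición inicial v(0) = -3, obtenemos v(t) = 20·t^3 - 9·t^2 + 4·t - 3. Tenemos la velocidad v(t) = 20·t^3 - 9·t^2 + 4·t - 3. Sustituyendo t = 2: v(2) = 129.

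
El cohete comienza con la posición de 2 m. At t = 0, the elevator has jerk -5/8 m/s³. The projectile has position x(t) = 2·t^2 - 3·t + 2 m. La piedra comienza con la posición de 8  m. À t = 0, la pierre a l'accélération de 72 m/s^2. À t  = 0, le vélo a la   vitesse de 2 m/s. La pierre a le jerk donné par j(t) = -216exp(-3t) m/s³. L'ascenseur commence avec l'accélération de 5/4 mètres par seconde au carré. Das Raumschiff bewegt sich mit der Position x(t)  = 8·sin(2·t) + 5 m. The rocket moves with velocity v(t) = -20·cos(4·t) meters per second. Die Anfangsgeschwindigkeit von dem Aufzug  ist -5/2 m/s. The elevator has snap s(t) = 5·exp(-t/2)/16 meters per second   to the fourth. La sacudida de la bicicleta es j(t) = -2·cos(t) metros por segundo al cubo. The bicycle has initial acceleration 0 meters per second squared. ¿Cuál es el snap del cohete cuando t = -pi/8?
Para resolver esto, necesitamos tomar 3 derivadas de nuestra ecuación de la velocidad v(t) = -20·cos(4·t). La derivada de la velocidad da la aceleración: a(t) = 80·sin(4·t). Tomando d/dt de a(t), encontramos j(t) = 320·cos(4·t). Tomando d/dt de j(t), encontramos s(t) = -1280·sin(4·t). Tenemos el snap s(t) = -1280·sin(4·t). Sustituyendo t = -pi/8: s(-pi/8) = 1280.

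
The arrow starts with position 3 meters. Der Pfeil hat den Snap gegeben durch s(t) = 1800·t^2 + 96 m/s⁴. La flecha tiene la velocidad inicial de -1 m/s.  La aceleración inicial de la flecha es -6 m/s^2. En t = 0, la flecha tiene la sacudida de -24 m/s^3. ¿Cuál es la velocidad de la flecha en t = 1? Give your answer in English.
Starting from snap s(t) = 1800·t^2 + 96, we take 3 integrals. The integral of snap is jerk. Using j(0) = -24, we get j(t) = 600·t^3 + 96·t - 24. The integral of jerk, with a(0) = -6, gives acceleration: a(t) = 150·t^4 + 48·t^2 - 24·t - 6. The integral of acceleration, with v(0) = -1, gives velocity: v(t) = 30·t^5 + 16·t^3 - 12·t^2 - 6·t - 1. We have velocity v(t) = 30·t^5 + 16·t^3 - 12·t^2 - 6·t - 1. Substituting t = 1: v(1) = 27.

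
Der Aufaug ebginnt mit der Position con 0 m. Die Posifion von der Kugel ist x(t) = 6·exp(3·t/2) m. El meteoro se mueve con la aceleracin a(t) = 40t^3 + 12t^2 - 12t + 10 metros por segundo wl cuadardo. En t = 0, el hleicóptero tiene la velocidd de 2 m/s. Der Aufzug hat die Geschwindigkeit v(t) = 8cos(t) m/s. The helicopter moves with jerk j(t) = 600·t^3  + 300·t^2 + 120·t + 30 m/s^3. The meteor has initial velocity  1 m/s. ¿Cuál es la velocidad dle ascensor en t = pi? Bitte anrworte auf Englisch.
From the given velocity equation v(t) = 8·cos(t), we substitute t = pi to get v = -8.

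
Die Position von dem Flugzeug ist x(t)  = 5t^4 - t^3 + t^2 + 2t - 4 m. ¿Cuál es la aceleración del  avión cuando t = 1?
Partiendo de la posición x(t) = 5·t^4 - t^3 + t^2 + 2·t - 4, tomamos 2 derivadas. Tomando d/dt de x(t), encontramos v(t) = 20·t^3 - 3·t^2 + 2·t + 2. Tomando d/dt de v(t), encontramos a(t) = 60·t^2 - 6·t + 2. Usando a(t) = 60·t^2 - 6·t + 2 y sustituyendo t = 1, encontramos a = 56.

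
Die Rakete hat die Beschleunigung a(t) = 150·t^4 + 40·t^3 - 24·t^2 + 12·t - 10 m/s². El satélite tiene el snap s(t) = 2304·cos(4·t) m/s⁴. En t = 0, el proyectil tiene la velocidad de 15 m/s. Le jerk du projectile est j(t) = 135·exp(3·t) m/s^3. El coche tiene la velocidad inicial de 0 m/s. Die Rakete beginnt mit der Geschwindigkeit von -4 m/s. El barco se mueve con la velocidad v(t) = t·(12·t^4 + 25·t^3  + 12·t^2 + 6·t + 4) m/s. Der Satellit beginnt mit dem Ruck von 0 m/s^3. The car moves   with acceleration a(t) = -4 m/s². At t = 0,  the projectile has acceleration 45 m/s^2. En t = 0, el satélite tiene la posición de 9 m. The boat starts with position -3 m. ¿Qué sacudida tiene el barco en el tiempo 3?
Partiendo de la velocidad v(t) = t·(12·t^4 + 25·t^3 + 12·t^2 + 6·t + 4), tomamos 2 derivadas. Derivando la velocidad, obtenemos la aceleración: a(t) = 12·t^4 + 25·t^3 + 12·t^2 + t·(48·t^3 + 75·t^2 + 24·t + 6) + 6·t + 4. Derivando la aceleración, obtenemos la sacudida: j(t) = 96·t^3 + 150·t^2 + t·(144·t^2 + 150·t + 24) + 48·t + 12. De la ecuación de la sacudida j(t) = 96·t^3 + 150·t^2 + t·(144·t^2 + 150·t + 24) + 48·t + 12, sustituimos t = 3 para obtener j = 9408.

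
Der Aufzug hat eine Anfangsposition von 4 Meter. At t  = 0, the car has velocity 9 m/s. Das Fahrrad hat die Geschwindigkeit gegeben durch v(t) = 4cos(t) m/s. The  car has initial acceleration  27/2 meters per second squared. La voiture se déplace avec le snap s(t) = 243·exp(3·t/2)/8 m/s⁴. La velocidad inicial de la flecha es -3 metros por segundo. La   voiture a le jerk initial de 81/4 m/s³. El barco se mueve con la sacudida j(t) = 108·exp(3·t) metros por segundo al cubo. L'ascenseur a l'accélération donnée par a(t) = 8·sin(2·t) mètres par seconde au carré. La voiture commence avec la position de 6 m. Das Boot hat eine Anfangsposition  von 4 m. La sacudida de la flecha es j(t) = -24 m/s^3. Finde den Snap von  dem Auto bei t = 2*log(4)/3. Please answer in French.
En utilisant s(t) = 243·exp(3·t/2)/8 et en substituant t = 2*log(4)/3, nous trouvons s = 243/2.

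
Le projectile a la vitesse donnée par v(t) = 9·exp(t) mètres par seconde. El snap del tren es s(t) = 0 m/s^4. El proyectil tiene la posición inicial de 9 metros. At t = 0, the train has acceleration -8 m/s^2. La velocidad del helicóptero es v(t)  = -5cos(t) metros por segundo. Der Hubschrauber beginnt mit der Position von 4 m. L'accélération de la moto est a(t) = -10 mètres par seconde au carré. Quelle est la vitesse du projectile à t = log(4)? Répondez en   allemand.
Wir haben die Geschwindigkeit v(t) = 9·exp(t). Durch Einsetzen von t = log(4): v(log(4)) = 36.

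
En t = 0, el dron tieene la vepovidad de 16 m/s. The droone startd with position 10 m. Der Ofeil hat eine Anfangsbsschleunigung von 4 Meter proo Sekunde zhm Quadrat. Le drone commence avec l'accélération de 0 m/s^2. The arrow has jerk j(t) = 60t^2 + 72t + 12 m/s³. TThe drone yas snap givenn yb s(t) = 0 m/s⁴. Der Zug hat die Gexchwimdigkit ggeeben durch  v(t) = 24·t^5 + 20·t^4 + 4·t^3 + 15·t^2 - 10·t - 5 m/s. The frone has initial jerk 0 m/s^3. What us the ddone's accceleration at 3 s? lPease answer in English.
We need to integrate our snap equation s(t) = 0 2 times. The antiderivative of snap, with j(0) = 0, gives jerk: j(t) = 0. Taking ∫j(t)dt and applying a(0) = 0, we find a(t) = 0. From the given acceleration equation a(t) = 0, we substitute t = 3 to get a = 0.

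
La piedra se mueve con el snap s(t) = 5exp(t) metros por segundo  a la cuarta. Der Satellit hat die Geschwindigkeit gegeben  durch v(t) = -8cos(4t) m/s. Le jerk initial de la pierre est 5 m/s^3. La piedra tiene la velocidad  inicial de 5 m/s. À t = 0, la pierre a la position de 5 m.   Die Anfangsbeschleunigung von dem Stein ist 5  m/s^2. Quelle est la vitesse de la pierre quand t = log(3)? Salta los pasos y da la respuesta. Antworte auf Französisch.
À t = log(3), v = 15.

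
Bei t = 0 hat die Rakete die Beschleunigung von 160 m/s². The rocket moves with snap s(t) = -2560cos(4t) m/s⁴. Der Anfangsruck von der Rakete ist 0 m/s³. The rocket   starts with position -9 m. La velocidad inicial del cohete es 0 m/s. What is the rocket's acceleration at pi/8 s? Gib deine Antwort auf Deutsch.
Ausgehend von dem Snap s(t) = -2560·cos(4·t), nehmen wir 2 Integrale. Mit ∫s(t)dt und Anwendung von j(0) = 0, finden wir j(t) = -640·sin(4·t). Das Integral von dem Ruck, mit a(0) = 160, ergibt die Beschleunigung: a(t) = 160·cos(4·t). Aus der Gleichung für die Beschleunigung a(t) = 160·cos(4·t), setzen wir t = pi/8 ein und erhalten a = 0.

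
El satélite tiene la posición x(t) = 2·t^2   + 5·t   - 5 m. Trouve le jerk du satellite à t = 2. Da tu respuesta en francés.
En partant de la position x(t) = 2·t^2 + 5·t - 5, nous prenons 3 dérivées. En prenant d/dt de x(t), nous trouvons v(t) = 4·t + 5. En dérivant la vitesse, nous obtenons l'accélération: a(t) = 4. En prenant d/dt de a(t), nous trouvons j(t) = 0. En utilisant j(t) = 0 et en substituant t = 2, nous trouvons j = 0.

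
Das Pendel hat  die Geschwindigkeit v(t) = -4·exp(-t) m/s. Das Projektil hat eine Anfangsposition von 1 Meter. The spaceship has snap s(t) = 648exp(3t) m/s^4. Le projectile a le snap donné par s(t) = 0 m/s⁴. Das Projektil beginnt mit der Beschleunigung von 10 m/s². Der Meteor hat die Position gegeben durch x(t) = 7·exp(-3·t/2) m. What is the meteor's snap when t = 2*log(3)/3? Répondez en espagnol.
Para resolver esto, necesitamos tomar 4 derivadas de nuestra ecuación de la posición x(t) = 7·exp(-3·t/2). Tomando d/dt de x(t), encontramos v(t) = -21·exp(-3·t/2)/2. Tomando d/dt de v(t), encontramos a(t) = 63·exp(-3·t/2)/4. La derivada de la aceleración da la sacudida: j(t) = -189·exp(-3·t/2)/8. La derivada de la sacudida da el snap: s(t) = 567·exp(-3·t/2)/16. Tenemos el snap s(t) = 567·exp(-3·t/2)/16. Sustituyendo t = 2*log(3)/3: s(2*log(3)/3) = 189/16.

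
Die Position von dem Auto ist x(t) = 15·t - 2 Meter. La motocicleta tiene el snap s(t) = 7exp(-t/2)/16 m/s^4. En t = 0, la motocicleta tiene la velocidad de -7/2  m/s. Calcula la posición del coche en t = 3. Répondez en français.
Nous avons la position x(t) = 15·t - 2. En substituant t = 3: x(3) = 43.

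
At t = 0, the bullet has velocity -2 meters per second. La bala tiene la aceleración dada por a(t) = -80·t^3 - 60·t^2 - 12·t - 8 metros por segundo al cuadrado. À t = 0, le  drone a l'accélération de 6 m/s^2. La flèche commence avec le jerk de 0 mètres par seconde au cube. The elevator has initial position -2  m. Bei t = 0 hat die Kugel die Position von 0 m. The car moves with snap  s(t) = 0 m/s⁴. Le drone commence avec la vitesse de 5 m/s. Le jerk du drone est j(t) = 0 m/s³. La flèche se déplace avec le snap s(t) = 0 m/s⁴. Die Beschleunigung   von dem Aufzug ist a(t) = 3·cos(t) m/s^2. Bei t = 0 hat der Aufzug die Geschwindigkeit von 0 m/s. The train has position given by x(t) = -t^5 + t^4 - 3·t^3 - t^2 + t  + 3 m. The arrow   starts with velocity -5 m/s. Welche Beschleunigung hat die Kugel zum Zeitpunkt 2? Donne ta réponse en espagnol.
De la ecuación de la aceleración a(t) = -80·t^3 - 60·t^2 - 12·t - 8, sustituimos t = 2 para obtener a = -912.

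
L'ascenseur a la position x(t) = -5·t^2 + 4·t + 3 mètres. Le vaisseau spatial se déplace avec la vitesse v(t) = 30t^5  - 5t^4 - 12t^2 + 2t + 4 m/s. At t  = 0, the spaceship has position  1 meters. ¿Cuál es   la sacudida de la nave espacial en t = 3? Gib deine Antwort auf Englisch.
We must differentiate our velocity equation v(t) = 30·t^5 - 5·t^4 - 12·t^2 + 2·t + 4 2 times. Differentiating velocity, we get acceleration: a(t) = 150·t^4 - 20·t^3 - 24·t + 2. Differentiating acceleration, we get jerk: j(t) = 600·t^3 - 60·t^2 - 24. We have jerk j(t) = 600·t^3 - 60·t^2 - 24. Substituting t = 3: j(3) = 15636.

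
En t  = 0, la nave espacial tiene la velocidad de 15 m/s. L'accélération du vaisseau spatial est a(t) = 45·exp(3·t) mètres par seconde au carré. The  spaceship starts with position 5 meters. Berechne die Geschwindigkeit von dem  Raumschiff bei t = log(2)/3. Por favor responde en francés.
Nous devons trouver la primitive de notre équation de l'accélération a(t) = 45·exp(3·t) 1 fois. L'intégrale de l'accélération, avec v(0) = 15, donne la vitesse: v(t) = 15·exp(3·t). De l'équation de la vitesse v(t) = 15·exp(3·t), nous substituons t = log(2)/3 pour obtenir v = 30.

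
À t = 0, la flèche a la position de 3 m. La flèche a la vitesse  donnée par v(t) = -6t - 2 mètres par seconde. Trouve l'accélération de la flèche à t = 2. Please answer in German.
Ausgehend von der Geschwindigkeit v(t) = -6·t - 2, nehmen wir 1 Ableitung. Mit d/dt von v(t) finden wir a(t) = -6. Aus der Gleichung für die Beschleunigung a(t) = -6, setzen wir t = 2 ein und erhalten a = -6.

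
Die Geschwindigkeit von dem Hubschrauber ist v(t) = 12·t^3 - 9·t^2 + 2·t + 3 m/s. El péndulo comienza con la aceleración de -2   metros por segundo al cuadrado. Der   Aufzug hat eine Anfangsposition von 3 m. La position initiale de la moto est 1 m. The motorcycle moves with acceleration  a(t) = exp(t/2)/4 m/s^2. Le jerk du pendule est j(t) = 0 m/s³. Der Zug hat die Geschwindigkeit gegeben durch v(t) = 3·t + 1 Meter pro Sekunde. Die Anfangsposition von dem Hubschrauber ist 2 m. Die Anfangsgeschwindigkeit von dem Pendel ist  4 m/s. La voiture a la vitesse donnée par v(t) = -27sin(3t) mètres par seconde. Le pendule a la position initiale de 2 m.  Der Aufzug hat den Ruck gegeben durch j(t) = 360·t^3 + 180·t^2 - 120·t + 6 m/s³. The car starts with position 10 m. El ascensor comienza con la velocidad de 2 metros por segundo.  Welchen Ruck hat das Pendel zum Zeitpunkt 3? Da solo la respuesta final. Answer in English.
At t = 3, j = 0.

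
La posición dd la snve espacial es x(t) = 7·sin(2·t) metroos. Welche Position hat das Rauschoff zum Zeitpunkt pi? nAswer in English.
Using x(t) = 7·sin(2·t) and substituting t = pi, we find x = 0.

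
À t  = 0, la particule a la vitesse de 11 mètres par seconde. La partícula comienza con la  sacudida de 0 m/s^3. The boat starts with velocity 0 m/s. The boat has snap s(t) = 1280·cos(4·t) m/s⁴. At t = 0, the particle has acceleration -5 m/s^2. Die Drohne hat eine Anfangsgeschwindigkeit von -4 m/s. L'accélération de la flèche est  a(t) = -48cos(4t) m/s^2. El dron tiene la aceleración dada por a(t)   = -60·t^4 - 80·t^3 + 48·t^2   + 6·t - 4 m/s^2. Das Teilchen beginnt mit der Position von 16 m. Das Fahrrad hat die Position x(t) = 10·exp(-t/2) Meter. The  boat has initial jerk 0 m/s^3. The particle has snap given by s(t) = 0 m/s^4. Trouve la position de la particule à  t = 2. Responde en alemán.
Wir müssen das Integral unserer Gleichung für den Snap s(t) = 0 4-mal finden. Die Stammfunktion von dem Snap ist der Ruck. Mit j(0) = 0 erhalten wir j(t) = 0. Mit ∫j(t)dt und Anwendung von a(0) = -5, finden wir a(t) = -5. Das Integral von der Beschleunigung, mit v(0) = 11, ergibt die Geschwindigkeit: v(t) = 11 - 5·t. Das Integral von der Geschwindigkeit ist die Position. Mit x(0) = 16 erhalten wir x(t) = -5·t^2/2 + 11·t + 16. Wir haben die Position x(t) = -5·t^2/2 + 11·t + 16. Durch Einsetzen von t = 2: x(2) = 28.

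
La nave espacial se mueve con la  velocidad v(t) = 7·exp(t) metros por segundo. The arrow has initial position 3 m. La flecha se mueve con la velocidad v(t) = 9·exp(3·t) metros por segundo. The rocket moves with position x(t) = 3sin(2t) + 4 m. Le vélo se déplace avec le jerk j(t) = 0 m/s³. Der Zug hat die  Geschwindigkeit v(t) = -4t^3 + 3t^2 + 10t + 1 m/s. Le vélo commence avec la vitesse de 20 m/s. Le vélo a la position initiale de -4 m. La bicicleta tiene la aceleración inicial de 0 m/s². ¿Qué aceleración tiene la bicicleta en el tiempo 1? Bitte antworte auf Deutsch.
Wir müssen das Integral unserer Gleichung für den Ruck j(t) = 0 1-mal finden. Durch Integration von dem Ruck und Verwendung der Anfangsbedingung a(0) = 0, erhalten wir a(t) = 0. Mit a(t) = 0 und Einsetzen von t = 1, finden wir a = 0.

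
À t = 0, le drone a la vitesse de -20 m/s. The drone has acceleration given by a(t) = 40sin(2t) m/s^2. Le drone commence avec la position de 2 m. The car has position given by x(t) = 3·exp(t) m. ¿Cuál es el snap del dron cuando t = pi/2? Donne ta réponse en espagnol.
Debemos derivar nuestra ecuación de la aceleración a(t) = 40·sin(2·t) 2 veces. Tomando d/dt de a(t), encontramos j(t) = 80·cos(2·t). Derivando la sacudida, obtenemos el snap: s(t) = -160·sin(2·t). Tenemos el snap s(t) = -160·sin(2·t). Sustituyendo t = pi/2: s(pi/2) = 0.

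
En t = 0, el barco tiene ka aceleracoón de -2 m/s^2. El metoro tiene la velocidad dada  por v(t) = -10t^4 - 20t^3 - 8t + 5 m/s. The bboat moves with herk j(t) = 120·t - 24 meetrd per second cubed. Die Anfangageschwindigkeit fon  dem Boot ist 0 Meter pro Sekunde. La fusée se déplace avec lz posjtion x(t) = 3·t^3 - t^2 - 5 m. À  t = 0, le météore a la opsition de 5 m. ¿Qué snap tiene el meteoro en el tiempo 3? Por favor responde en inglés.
Starting from velocity v(t) = -10·t^4 - 20·t^3 - 8·t + 5, we take 3 derivatives. Differentiating velocity, we get acceleration: a(t) = -40·t^3 - 60·t^2 - 8. Taking d/dt of a(t), we find j(t) = -120·t^2 - 120·t. Taking d/dt of j(t), we find s(t) = -240·t - 120. Using s(t) = -240·t - 120 and substituting t = 3, we find s = -840.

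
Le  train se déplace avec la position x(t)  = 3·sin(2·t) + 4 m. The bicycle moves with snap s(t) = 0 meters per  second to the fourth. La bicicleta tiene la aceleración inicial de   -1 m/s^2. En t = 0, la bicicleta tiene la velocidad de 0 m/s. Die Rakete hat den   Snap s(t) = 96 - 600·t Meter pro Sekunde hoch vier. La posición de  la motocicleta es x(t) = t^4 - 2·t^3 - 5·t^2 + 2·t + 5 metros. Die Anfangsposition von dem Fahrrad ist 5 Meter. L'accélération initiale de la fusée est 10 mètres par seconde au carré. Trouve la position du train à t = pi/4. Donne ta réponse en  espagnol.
De la ecuación de la posición x(t) = 3·sin(2·t) + 4, sustituimos t = pi/4 para obtener x = 7.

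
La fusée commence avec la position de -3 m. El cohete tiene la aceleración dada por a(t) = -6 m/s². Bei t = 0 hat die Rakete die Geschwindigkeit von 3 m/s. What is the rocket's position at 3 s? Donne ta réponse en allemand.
Um dies zu lösen, müssen wir 2 Integrale unserer Gleichung für die Beschleunigung a(t) = -6 finden. Die Stammfunktion von der Beschleunigung, mit v(0) = 3, ergibt die Geschwindigkeit: v(t) = 3 - 6·t. Die Stammfunktion von der Geschwindigkeit, mit x(0) = -3, ergibt die Position: x(t) = -3·t^2 + 3·t - 3. Mit x(t) = -3·t^2 + 3·t - 3 und Einsetzen von t = 3, finden wir x = -21.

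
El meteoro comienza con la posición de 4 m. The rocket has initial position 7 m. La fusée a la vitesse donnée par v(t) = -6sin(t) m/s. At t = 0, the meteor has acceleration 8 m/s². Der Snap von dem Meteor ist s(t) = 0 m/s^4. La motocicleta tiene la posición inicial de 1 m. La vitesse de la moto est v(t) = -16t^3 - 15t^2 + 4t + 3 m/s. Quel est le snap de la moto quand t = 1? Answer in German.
Wir müssen unsere Gleichung für die Geschwindigkeit v(t) = -16·t^3 - 15·t^2 + 4·t + 3 3-mal ableiten. Die Ableitung von der Geschwindigkeit ergibt die Beschleunigung: a(t) = -48·t^2 - 30·t + 4. Durch Ableiten von der Beschleunigung erhalten wir den Ruck: j(t) = -96·t - 30. Durch Ableiten von dem Ruck erhalten wir den Snap: s(t) = -96. Wir haben den Snap s(t) = -96. Durch Einsetzen von t = 1: s(1) = -96.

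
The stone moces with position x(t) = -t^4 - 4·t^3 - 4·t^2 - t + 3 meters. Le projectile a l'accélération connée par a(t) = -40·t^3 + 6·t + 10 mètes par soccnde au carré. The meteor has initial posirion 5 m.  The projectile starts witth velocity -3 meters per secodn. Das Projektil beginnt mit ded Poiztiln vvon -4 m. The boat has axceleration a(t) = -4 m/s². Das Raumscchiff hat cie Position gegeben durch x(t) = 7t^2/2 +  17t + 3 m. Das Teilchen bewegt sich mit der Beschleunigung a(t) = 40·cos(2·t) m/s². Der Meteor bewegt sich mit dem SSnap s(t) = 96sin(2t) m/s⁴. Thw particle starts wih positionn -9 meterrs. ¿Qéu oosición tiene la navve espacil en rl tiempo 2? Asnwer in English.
We have position x(t) = 7·t^2/2 + 17·t + 3. Substituting t = 2: x(2) = 51.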